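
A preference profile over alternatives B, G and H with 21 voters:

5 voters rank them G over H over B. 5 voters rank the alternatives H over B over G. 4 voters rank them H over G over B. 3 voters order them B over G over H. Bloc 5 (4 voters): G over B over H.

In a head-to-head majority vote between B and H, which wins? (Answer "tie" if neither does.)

Ballots ranking B above H: 3 + 4 = 7.
Ballots ranking H above B: 21 − 7 = 14.
H wins the head-to-head 14–7.

H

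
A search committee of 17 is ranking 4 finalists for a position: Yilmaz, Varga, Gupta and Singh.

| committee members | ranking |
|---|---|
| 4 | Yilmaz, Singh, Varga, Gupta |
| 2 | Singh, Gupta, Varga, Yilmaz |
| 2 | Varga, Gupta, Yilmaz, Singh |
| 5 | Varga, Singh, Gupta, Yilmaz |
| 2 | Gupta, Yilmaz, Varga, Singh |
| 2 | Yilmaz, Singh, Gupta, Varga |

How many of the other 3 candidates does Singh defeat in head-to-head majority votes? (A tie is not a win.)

1

Singh against each rival (17 committee members):
Singh vs Yilmaz: Yilmaz, 10–7.
Singh–Varga: Varga 9–8.
Singh vs Gupta: Singh, 13–4.
Singh beats Gupta; loses to Yilmaz, Varga — 1 pairwise win.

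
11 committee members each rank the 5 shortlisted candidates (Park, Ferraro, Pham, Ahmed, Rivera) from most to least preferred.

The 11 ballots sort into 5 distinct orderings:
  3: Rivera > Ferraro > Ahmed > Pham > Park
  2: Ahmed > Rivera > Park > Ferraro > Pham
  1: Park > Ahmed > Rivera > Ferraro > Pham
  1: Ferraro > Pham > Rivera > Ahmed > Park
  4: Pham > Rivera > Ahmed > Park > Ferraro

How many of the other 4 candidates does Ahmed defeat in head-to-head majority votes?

Ahmed against each rival (11 committee members):
Ahmed vs Park: Ahmed, 10–1.
Ahmed vs Ferraro: Ahmed is ranked higher on 2+1+4 = 7 ballots, Ferraro on 4. Ahmed wins 7–4.
Ahmed vs Pham: Ahmed, 6–5.
Ahmed vs Rivera: Ahmed is ranked higher on 2+1 = 3 ballots, Rivera on 8. Rivera wins 8–3.
Ahmed beats Park, Ferraro, Pham; loses to Rivera — 3 pairwise wins.

3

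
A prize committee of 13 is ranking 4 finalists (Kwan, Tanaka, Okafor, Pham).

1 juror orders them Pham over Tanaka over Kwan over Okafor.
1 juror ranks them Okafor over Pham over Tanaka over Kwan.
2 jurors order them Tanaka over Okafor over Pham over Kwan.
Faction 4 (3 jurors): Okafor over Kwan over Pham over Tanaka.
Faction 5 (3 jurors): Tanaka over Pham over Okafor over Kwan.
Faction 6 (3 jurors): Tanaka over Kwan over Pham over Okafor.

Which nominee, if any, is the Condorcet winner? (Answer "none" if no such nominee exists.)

Pairwise majorities:
Kwan–Tanaka: Tanaka 10–3.
Kwan vs Okafor: Okafor, 9–4.
Kwan vs Pham: Pham, 7–6.
Tanaka–Okafor: Tanaka 9–4.
Tanaka vs Pham: Tanaka, 8–5.
Okafor vs Pham: Pham wins 7–6.
Tanaka wins every pairwise contest, so Tanaka is the Condorcet winner.

Tanaka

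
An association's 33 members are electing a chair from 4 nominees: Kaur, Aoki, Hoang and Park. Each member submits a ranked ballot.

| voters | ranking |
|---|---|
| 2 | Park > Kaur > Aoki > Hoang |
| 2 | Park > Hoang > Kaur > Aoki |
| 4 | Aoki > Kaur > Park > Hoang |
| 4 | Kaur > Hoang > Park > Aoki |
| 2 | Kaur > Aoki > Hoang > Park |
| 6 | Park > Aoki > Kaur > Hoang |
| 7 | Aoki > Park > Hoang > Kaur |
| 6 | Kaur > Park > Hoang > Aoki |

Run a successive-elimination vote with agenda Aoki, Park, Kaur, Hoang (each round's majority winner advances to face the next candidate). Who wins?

Round 1: Aoki vs Park — 13–20, Park advances.
Round 2: Park vs Kaur — 17–16, Park advances.
Round 3: Park vs Hoang — 27–6, Park advances.
The agenda winner is Park.

Park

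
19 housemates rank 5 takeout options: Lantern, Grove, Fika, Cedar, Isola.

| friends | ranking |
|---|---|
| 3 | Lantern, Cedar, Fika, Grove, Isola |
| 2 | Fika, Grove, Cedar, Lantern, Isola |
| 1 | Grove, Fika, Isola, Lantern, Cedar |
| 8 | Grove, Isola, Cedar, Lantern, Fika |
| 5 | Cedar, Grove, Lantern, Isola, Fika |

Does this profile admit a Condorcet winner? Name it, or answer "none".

Check each pair by majority over 19 ballots:
Lantern vs Grove: Lantern is ranked higher on 3 ballots, Grove on 16. Grove wins 16–3.
Lantern vs Fika: Lantern preferred on 3+8+5 = 16 ballots; Lantern wins 16–3.
Lantern vs Cedar: 4 to 15, Cedar.
Lantern vs Isola: Lantern is ranked higher on 3+2+5 = 10 ballots, Isola on 9. Lantern wins 10–9.
Grove vs Fika: 14 to 5, Grove.
Grove vs Cedar: 11 to 8, Grove.
Grove vs Isola: 19 to 0, Grove.
Fika vs Cedar: Fika preferred on 2+1 = 3 ballots; Cedar wins 16–3.
Fika vs Isola: Fika preferred on 3+2+1 = 6 ballots; Isola wins 13–6.
Cedar vs Isola: Cedar is ranked higher on 3+2+5 = 10 ballots, Isola on 9. Cedar wins 10–9.
Grove beats each of Lantern, Fika, Cedar, Isola — Grove is the Condorcet winner.

Grove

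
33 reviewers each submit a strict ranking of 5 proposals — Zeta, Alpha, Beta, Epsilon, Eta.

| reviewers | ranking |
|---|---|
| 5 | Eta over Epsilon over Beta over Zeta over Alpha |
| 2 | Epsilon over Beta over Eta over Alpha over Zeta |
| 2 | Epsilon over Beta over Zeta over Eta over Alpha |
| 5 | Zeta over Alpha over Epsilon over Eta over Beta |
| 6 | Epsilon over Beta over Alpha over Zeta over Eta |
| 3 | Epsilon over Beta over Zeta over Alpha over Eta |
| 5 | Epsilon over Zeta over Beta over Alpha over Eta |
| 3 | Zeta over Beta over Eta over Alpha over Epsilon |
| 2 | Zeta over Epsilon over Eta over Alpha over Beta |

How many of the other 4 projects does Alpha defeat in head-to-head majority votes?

Alpha against each rival (33 reviewers):
Alpha vs Zeta: 2+6 = 8 for Alpha, 25 for Zeta — Zeta by 25–8.
Alpha vs Beta: Alpha is ranked higher on 5+2 = 7 ballots, Beta on 26. Beta wins 26–7.
Alpha vs Epsilon: Epsilon, 25–8.
Alpha vs Eta: Alpha preferred on 5+6+3+5 = 19 ballots; Alpha wins 19–14.
Alpha beats Eta; loses to Zeta, Beta, Epsilon — 1 pairwise win.

1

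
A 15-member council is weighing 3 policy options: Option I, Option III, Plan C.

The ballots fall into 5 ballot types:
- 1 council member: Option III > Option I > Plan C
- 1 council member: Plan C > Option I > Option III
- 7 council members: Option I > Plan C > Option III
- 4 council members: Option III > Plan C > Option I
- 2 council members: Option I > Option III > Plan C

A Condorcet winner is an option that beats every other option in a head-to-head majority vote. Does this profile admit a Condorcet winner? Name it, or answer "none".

Check each pair by majority over 15 ballots:
Option I vs Option III: 1+7+2 = 10 for Option I, 5 for Option III — Option I by 10–5.
Option I vs Plan C: Option I wins 10–5.
Option III vs Plan C: 1+4+2 = 7 for Option III, 8 for Plan C — Plan C by 8–7.
Option I wins every pairwise contest, so Option I is the Condorcet winner.

Option I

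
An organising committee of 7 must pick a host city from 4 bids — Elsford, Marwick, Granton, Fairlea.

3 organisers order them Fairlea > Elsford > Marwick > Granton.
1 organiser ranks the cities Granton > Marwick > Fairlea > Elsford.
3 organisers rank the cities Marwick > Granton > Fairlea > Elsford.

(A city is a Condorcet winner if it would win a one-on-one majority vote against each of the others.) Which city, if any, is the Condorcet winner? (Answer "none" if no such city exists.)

Marwick

Head-to-head results (7 organisers):
Elsford vs Marwick: Marwick wins 4–3.
Elsford vs Granton: Granton wins 4–3.
Elsford–Fairlea: Fairlea 7–0.
Marwick–Granton: Marwick 6–1.
Marwick vs Fairlea: Marwick wins 4–3.
Granton vs Fairlea: Granton wins 4–3.
Marwick defeats every rival head-to-head and is the Condorcet winner.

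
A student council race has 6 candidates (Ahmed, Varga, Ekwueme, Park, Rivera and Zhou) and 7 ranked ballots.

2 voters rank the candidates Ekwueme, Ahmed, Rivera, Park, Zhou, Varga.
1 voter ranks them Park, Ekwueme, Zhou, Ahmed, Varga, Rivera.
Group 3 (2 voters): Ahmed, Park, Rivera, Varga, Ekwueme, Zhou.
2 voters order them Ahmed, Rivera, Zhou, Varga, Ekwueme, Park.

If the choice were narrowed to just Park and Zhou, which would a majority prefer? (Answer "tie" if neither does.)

Park

Ballots ranking Park above Zhou: 2 + 1 + 2 = 5.
Ballots ranking Zhou above Park: 7 − 5 = 2.
Park wins the head-to-head 5–2.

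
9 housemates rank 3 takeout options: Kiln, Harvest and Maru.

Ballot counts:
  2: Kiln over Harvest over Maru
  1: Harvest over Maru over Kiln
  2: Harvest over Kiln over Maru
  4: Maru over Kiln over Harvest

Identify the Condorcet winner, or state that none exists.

none

Head-to-head results (9 friends):
Kiln vs Harvest: Kiln preferred on 2+4 = 6 ballots; Kiln wins 6–3.
Kiln vs Maru: 4 to 5, Maru.
Harvest vs Maru: Harvest preferred on 2+1+2 = 5 ballots; Harvest wins 5–4.
Each restaurant drops at least one matchup (Kiln loses to Maru; Harvest loses to Kiln; Maru loses to Harvest); the cycle Kiln beats Harvest beats Maru beats Kiln rules out a Condorcet winner.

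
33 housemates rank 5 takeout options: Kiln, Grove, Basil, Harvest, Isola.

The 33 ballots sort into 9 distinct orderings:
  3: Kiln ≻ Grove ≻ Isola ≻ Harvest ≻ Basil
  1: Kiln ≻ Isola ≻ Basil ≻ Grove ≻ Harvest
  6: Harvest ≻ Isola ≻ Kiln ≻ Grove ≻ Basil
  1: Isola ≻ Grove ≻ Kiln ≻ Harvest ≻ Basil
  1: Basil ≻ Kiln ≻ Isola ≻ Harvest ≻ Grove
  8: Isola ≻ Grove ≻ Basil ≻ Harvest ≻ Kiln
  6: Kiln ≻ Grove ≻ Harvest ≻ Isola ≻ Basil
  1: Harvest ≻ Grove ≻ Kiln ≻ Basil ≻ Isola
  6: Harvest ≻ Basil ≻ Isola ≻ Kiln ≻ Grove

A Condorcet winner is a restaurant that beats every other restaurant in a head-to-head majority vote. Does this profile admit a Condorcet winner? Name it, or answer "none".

none

Pairwise majorities:
Kiln vs Grove: Kiln, 23–10.
Kiln vs Basil: Kiln, 18–15.
Kiln vs Harvest: Harvest, 21–12.
Kiln–Isola: Isola 21–12.
Grove vs Basil: Grove, 25–8.
Grove–Harvest: Grove 19–14.
Grove vs Isola: Isola, 23–10.
Basil vs Harvest: Harvest wins 23–10.
Basil vs Isola: Isola, 25–8.
Harvest vs Isola: Harvest, 19–14.
Every restaurant loses at least once (Kiln loses to Harvest; Grove loses to Kiln; Basil loses to Kiln; Harvest loses to Grove; Isola loses to Harvest). The majority relation contains the cycle Kiln > Grove > Harvest > Kiln, so there is no Condorcet winner.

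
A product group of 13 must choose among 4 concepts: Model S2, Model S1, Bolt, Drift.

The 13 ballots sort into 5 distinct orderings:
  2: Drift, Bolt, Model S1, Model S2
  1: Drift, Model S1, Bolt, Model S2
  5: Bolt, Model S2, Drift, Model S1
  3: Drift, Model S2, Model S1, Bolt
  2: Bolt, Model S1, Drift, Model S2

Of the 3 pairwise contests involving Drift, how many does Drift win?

2

Drift against each rival (13 engineers):
Drift vs Model S2: Drift, 8–5.
Drift–Model S1: Drift 11–2.
Drift–Bolt: Bolt 7–6.
Drift beats Model S2, Model S1; loses to Bolt — 2 pairwise wins.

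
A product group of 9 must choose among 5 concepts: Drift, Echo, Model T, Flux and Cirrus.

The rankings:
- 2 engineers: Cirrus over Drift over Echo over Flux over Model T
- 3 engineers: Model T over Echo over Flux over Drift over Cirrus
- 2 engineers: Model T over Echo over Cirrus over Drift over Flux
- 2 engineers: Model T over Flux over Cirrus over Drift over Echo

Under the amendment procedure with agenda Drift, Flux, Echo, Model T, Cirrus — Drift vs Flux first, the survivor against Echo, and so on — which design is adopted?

Round 1: Drift vs Flux — 4–5, Flux advances.
Round 2: Flux vs Echo — 2–7, Echo advances.
Round 3: Echo vs Model T — 2–7, Model T advances.
Round 4: Model T vs Cirrus — 7–2, Model T advances.
Model T survives the agenda.

Model T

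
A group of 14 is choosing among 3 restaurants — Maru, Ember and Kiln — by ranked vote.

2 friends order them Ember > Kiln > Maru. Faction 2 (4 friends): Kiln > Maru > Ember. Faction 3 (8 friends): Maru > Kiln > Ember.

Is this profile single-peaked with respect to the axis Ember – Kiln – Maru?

Axis positions: Ember=1, Kiln=2, Maru=3.
Faction 1 (peak Ember at position 1): ranking walks positions 1-2-3, expanding outward from the peak — single-peaked.
Faction 2 (peak Kiln at position 2): ranking walks positions 2-3-1, expanding outward from the peak — single-peaked.
Faction 3 (peak Maru at position 3): ranking walks positions 3-2-1, expanding outward from the peak — single-peaked.
Every ranking is single-peaked on this axis.

yes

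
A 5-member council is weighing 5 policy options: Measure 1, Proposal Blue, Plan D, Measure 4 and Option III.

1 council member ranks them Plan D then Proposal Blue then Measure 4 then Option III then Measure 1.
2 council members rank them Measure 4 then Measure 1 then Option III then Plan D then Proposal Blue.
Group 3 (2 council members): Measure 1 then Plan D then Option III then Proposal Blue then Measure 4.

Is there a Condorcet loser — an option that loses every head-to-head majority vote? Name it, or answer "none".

none

Head-to-head results (5 council members):
Measure 1 vs Proposal Blue: Measure 1 wins 4–1.
Measure 1 vs Plan D: Measure 1, 4–1.
Measure 1 vs Measure 4: Measure 1 preferred on 2 ballots; Measure 4 wins 3–2.
Measure 1 vs Option III: 2+2 = 4 for Measure 1, 1 for Option III — Measure 1 by 4–1.
Proposal Blue vs Plan D: Plan D wins 5–0.
Proposal Blue vs Measure 4: 3 to 2, Proposal Blue.
Proposal Blue vs Option III: Option III, 4–1.
Plan D vs Measure 4: Plan D wins 3–2.
Plan D vs Option III: Plan D is ranked higher on 1+2 = 3 ballots, Option III on 2. Plan D wins 3–2.
Measure 4 vs Option III: Measure 4, 3–2.
Each option has at least one pairwise win (Measure 1 beats Proposal Blue; Proposal Blue beats Measure 4; Plan D beats Proposal Blue; Measure 4 beats Measure 1; Option III beats Proposal Blue) — no Condorcet loser.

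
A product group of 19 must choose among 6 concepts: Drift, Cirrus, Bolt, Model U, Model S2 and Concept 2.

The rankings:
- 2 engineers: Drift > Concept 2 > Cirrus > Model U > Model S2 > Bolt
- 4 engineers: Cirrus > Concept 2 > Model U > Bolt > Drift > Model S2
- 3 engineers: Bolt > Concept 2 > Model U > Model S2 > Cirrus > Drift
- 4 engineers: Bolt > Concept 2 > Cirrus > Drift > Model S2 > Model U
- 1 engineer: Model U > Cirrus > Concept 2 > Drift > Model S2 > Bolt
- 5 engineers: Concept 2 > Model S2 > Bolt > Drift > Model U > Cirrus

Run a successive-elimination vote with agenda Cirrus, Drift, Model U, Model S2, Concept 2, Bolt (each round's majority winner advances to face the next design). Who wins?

Concept 2

Round 1: Cirrus vs Drift — 12–7, Cirrus advances.
Round 2: Cirrus vs Model U — 10–9, Cirrus advances.
Round 3: Cirrus vs Model S2 — 11–8, Cirrus advances.
Round 4: Cirrus vs Concept 2 — 5–14, Concept 2 advances.
Round 5: Concept 2 vs Bolt — 12–7, Concept 2 advances.
The agenda winner is Concept 2.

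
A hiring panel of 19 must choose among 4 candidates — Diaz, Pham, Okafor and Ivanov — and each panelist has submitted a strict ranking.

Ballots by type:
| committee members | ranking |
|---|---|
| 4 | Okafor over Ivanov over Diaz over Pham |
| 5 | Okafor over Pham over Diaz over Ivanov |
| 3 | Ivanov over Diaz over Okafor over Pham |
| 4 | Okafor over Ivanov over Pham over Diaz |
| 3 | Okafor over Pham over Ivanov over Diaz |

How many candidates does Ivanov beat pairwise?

2

Ivanov against each rival (19 committee members):
Ivanov vs Diaz: Ivanov, 14–5.
Ivanov–Pham: Ivanov 11–8.
Ivanov vs Okafor: Ivanov is ranked higher on 3 ballots, Okafor on 16. Okafor wins 16–3.
Ivanov beats Diaz, Pham; loses to Okafor — 2 pairwise wins.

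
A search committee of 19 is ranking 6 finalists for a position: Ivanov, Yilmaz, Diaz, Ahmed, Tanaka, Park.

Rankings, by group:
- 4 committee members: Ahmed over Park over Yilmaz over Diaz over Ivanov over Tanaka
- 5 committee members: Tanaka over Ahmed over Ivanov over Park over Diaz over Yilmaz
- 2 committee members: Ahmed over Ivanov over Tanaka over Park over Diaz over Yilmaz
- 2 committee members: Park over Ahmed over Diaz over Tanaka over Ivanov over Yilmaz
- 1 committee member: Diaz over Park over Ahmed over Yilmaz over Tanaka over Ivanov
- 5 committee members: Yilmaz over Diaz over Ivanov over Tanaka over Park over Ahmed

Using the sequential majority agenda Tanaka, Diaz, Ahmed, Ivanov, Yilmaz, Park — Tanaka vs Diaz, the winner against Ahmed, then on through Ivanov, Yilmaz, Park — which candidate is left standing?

Round 1: Tanaka vs Diaz — 7–12, Diaz advances.
Round 2: Diaz vs Ahmed — 6–13, Ahmed advances.
Round 3: Ahmed vs Ivanov — 14–5, Ahmed advances.
Round 4: Ahmed vs Yilmaz — 14–5, Ahmed advances.
Round 5: Ahmed vs Park — 11–8, Ahmed advances.
Ahmed survives the agenda.

Ahmed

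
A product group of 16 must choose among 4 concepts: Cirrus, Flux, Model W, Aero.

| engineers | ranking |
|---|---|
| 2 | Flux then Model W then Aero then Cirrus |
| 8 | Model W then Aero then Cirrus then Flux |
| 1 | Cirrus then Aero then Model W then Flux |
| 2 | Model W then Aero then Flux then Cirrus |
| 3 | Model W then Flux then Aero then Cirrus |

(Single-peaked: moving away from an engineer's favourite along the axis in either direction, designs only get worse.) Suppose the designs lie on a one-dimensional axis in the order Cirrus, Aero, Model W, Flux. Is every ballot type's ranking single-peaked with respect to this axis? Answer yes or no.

yes

Axis positions: Cirrus=1, Aero=2, Model W=3, Flux=4.
Ballot type 1 (peak Flux at position 4): ranking walks positions 4-3-2-1, expanding outward from the peak — single-peaked.
Ballot type 2 (peak Model W at position 3): ranking walks positions 3-2-1-4, expanding outward from the peak — single-peaked.
Ballot type 3 (peak Cirrus at position 1): ranking walks positions 1-2-3-4, expanding outward from the peak — single-peaked.
Ballot type 4 (peak Model W at position 3): ranking walks positions 3-2-4-1, expanding outward from the peak — single-peaked.
Ballot type 5 (peak Model W at position 3): ranking walks positions 3-4-2-1, expanding outward from the peak — single-peaked.
Every ranking is single-peaked on this axis.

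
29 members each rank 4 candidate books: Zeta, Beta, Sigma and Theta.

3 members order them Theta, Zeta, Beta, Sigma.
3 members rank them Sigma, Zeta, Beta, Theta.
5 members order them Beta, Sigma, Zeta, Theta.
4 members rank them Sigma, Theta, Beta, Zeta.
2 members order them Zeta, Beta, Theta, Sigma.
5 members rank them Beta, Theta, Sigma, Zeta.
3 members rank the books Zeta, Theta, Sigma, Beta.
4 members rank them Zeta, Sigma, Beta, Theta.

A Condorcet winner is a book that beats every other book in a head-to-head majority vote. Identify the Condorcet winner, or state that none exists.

none

Check each pair by majority over 29 ballots:
Zeta vs Beta: Zeta preferred on 3+3+2+3+4 = 15 ballots; Zeta wins 15–14.
Zeta vs Sigma: 3+2+3+4 = 12 for Zeta, 17 for Sigma — Sigma by 17–12.
Zeta vs Theta: 3+5+2+3+4 = 17 for Zeta, 12 for Theta — Zeta by 17–12.
Beta vs Sigma: Beta is ranked higher on 3+5+2+5 = 15 ballots, Sigma on 14. Beta wins 15–14.
Beta vs Theta: Beta preferred on 3+5+2+5+4 = 19 ballots; Beta wins 19–10.
Sigma vs Theta: 16 to 13, Sigma.
No book is unbeaten: Zeta loses to Sigma; Beta loses to Zeta; Sigma loses to Beta; Theta loses to Zeta. In particular Zeta beats Beta beats Sigma beats Zeta is a majority cycle — no Condorcet winner exists.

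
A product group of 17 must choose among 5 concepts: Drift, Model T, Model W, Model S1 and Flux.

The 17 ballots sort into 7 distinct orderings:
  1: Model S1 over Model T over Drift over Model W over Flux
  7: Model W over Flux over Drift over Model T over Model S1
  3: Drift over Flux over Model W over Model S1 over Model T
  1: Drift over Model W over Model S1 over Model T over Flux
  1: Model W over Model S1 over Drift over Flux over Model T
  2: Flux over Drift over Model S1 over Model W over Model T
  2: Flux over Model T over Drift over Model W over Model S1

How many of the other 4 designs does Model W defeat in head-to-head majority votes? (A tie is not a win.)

3

Model W against each rival (17 engineers):
Model W vs Drift: Model W is ranked higher on 7+1 = 8 ballots, Drift on 9. Drift wins 9–8.
Model W vs Model T: Model W is ranked higher on 7+3+1+1+2 = 14 ballots, Model T on 3. Model W wins 14–3.
Model W vs Model S1: Model W wins 14–3.
Model W vs Flux: 1+7+1+1 = 10 for Model W, 7 for Flux — Model W by 10–7.
Model W beats Model T, Model S1, Flux; loses to Drift — 3 pairwise wins.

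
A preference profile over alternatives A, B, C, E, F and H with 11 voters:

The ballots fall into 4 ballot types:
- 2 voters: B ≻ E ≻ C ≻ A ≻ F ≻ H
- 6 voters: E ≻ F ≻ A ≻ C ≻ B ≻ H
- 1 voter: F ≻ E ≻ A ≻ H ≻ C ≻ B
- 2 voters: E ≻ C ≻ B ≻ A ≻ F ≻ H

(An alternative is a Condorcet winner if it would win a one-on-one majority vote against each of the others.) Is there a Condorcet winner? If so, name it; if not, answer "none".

E

Pairwise majorities:
A vs B: A wins 7–4.
A vs C: A wins 7–4.
A–E: E 11–0.
A vs F: F wins 7–4.
A vs H: A, 11–0.
B vs C: C, 9–2.
B vs E: E wins 9–2.
B vs F: F wins 7–4.
B vs H: B, 10–1.
C–E: E 11–0.
C–F: F 7–4.
C–H: C 10–1.
E–F: E 10–1.
E vs H: E wins 11–0.
F vs H: F wins 11–0.
E defeats every rival head-to-head and is the Condorcet winner.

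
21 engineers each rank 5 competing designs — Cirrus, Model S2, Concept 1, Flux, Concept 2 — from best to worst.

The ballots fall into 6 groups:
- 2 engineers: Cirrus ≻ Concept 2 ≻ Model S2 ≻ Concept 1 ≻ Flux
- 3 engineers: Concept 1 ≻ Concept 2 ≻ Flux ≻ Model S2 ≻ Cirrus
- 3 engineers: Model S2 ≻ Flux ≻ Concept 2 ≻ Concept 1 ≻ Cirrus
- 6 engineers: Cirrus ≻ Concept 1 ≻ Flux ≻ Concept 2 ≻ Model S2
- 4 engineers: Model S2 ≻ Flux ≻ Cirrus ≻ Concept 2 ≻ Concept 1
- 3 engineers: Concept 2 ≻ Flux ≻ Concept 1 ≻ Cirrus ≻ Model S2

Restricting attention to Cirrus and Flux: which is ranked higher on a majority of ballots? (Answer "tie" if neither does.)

Ballots ranking Cirrus above Flux: 2 + 6 = 8.
Ballots ranking Flux above Cirrus: 21 − 8 = 13.
Flux wins the head-to-head 13–8.

Flux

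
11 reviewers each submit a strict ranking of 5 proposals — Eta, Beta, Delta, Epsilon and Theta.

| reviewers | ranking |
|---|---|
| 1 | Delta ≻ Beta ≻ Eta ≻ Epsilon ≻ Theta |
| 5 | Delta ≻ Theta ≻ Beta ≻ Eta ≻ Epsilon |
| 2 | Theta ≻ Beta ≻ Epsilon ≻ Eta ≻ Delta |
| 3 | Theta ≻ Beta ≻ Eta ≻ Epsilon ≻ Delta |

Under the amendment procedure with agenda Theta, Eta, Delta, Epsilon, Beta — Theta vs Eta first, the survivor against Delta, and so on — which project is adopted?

Delta

Round 1: Theta vs Eta — 10–1, Theta advances.
Round 2: Theta vs Delta — 5–6, Delta advances.
Round 3: Delta vs Epsilon — 6–5, Delta advances.
Round 4: Delta vs Beta — 6–5, Delta advances.
Delta survives the agenda.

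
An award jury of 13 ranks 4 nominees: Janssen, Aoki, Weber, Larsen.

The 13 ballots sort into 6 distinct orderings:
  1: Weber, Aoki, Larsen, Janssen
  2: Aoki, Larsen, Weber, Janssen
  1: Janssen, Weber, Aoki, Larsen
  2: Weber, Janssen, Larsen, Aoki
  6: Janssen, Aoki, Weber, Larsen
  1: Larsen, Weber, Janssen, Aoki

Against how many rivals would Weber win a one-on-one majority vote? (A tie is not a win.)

Weber against each rival (13 jurors):
Weber–Janssen: Janssen 7–6.
Weber vs Aoki: Weber preferred on 1+1+2+1 = 5 ballots; Aoki wins 8–5.
Weber vs Larsen: 1+1+2+6 = 10 for Weber, 3 for Larsen — Weber by 10–3.
Weber beats Larsen; loses to Janssen, Aoki — 1 pairwise win.

1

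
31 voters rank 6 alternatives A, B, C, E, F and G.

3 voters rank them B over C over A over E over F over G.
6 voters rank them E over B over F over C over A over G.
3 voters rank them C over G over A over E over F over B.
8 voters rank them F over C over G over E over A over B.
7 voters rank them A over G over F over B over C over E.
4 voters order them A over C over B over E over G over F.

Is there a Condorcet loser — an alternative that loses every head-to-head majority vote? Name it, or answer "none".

none

Head-to-head results (31 voters):
A vs B: A, 22–9.
A vs C: A is ranked higher on 7+4 = 11 ballots, C on 20. C wins 20–11.
A–E: A 17–14.
A vs F: A wins 17–14.
A vs G: A preferred on 3+6+7+4 = 20 ballots; A wins 20–11.
B vs C: B wins 16–15.
B–E: E 17–14.
B vs F: B preferred on 3+6+4 = 13 ballots; F wins 18–13.
B vs G: G wins 18–13.
C vs E: 3+3+8+7+4 = 25 for C, 6 for E — C by 25–6.
C vs F: F wins 21–10.
C vs G: C preferred on 3+6+3+8+4 = 24 ballots; C wins 24–7.
E vs F: E is ranked higher on 3+6+3+4 = 16 ballots, F on 15. E wins 16–15.
E vs G: 13 to 18, G.
F vs G: 3+6+8 = 17 for F, 14 for G — F by 17–14.
Each alternative has at least one pairwise win (A beats B; B beats C; C beats A; E beats B; F beats B; G beats B) — no Condorcet loser.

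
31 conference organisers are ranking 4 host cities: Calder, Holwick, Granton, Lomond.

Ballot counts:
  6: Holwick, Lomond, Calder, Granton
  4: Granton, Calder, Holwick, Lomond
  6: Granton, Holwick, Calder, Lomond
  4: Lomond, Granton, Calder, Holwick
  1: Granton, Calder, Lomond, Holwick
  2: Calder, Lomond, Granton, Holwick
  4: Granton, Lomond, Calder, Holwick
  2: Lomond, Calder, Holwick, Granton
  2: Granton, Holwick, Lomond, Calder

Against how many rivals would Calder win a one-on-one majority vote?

1

Calder against each rival (31 organisers):
Calder vs Holwick: Calder is ranked higher on 4+4+1+2+4+2 = 17 ballots, Holwick on 14. Calder wins 17–14.
Calder vs Granton: Calder preferred on 6+2+2 = 10 ballots; Granton wins 21–10.
Calder vs Lomond: 13 to 18, Lomond.
Calder beats Holwick; loses to Granton, Lomond — 1 pairwise win.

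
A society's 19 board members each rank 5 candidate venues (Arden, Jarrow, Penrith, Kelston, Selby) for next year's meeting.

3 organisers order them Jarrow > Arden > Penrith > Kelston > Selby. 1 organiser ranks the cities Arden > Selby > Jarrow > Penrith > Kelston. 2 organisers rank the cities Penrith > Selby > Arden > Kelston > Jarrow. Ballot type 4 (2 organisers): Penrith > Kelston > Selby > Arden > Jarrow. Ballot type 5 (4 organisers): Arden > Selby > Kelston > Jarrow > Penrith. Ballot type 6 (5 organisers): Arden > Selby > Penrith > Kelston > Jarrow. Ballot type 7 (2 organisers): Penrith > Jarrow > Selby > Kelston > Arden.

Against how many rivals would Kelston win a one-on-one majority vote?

Kelston against each rival (19 organisers):
Kelston vs Arden: Kelston preferred on 2+2 = 4 ballots; Arden wins 15–4.
Kelston vs Jarrow: Kelston wins 13–6.
Kelston–Penrith: Penrith 15–4.
Kelston–Selby: Selby 14–5.
Kelston beats Jarrow; loses to Arden, Penrith, Selby — 1 pairwise win.

1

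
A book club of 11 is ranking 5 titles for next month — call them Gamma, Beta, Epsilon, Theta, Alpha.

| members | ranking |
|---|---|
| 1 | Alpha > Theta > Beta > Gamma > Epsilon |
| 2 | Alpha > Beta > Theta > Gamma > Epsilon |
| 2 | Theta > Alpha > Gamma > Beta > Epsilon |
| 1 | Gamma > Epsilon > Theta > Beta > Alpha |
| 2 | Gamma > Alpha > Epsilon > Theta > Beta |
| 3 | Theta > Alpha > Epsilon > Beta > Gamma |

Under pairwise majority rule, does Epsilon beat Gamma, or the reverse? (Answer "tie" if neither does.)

Ballots ranking Epsilon above Gamma: 3.
Ballots ranking Gamma above Epsilon: 11 − 3 = 8.
Gamma wins the head-to-head 8–3.

Gamma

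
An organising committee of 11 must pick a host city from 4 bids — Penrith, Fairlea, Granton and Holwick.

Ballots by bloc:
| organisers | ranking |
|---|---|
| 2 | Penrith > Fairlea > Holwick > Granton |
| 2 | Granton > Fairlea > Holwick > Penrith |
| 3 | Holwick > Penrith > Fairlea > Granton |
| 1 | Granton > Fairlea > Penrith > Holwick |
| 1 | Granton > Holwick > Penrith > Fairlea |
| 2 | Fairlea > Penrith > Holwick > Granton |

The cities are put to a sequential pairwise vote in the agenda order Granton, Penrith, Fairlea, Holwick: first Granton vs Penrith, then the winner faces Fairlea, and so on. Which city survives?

Holwick

Round 1: Granton vs Penrith — 4–7, Penrith advances.
Round 2: Penrith vs Fairlea — 6–5, Penrith advances.
Round 3: Penrith vs Holwick — 5–6, Holwick advances.
Holwick survives the agenda.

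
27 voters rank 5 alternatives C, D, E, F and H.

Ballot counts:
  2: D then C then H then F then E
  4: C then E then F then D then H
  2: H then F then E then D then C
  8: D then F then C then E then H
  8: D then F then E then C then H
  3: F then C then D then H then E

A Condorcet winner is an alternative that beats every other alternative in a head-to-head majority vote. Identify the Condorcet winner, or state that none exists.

D

Head-to-head results (27 voters):
C vs D: D, 20–7.
C–E: C 17–10.
C–F: F 21–6.
C–H: C 25–2.
D vs E: D, 21–6.
D vs F: D, 18–9.
D vs H: D wins 25–2.
E vs F: F wins 23–4.
E–H: E 20–7.
F vs H: F, 23–4.
D beats each of C, E, F, H — D is the Condorcet winner.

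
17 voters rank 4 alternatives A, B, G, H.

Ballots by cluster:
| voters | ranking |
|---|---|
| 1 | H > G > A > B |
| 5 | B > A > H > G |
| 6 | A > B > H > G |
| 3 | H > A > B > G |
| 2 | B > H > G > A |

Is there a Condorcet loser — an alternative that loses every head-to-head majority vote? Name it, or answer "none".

G

Head-to-head results (17 voters):
A vs B: A preferred on 1+6+3 = 10 ballots; A wins 10–7.
A vs G: 14 to 3, A.
A vs H: A is ranked higher on 5+6 = 11 ballots, H on 6. A wins 11–6.
B–G: B 16–1.
B–H: B 13–4.
G vs H: H, 17–0.
Only G has no wins; G is the Condorcet loser.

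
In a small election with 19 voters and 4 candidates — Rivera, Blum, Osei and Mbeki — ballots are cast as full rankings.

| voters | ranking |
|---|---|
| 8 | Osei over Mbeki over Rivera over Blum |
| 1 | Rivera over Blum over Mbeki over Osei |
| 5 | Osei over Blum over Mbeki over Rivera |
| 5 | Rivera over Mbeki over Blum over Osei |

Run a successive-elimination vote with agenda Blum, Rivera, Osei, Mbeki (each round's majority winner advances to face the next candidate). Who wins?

Osei

Round 1: Blum vs Rivera — 5–14, Rivera advances.
Round 2: Rivera vs Osei — 6–13, Osei advances.
Round 3: Osei vs Mbeki — 13–6, Osei advances.
The agenda winner is Osei.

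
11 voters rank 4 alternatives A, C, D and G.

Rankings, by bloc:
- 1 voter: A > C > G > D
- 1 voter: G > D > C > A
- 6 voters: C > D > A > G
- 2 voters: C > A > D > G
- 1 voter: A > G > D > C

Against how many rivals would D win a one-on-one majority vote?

2

D against each rival (11 voters):
D vs A: D wins 7–4.
D vs C: C, 9–2.
D vs G: D preferred on 6+2 = 8 ballots; D wins 8–3.
D beats A, G; loses to C — 2 pairwise wins.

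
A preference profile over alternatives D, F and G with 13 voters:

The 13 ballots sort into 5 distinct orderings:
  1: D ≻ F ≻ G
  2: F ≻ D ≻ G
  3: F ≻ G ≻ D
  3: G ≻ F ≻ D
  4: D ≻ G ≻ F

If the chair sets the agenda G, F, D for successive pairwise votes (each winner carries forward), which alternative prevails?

D

Round 1: G vs F — 7–6, G advances.
Round 2: G vs D — 6–7, D advances.
The agenda winner is D.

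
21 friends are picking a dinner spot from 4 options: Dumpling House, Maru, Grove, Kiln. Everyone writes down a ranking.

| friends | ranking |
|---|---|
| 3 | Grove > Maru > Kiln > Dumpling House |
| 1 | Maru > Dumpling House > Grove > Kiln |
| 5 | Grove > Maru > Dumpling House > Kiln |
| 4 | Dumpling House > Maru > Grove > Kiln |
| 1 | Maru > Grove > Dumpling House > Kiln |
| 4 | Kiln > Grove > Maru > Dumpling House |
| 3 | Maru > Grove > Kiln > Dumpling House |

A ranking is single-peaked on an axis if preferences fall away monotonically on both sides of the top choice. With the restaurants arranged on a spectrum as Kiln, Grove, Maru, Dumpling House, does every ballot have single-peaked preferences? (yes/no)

Axis positions: Kiln=1, Grove=2, Maru=3, Dumpling House=4.
Bloc 1 (peak Grove at position 2): ranking walks positions 2-3-1-4, expanding outward from the peak — single-peaked.
Bloc 2 (peak Maru at position 3): ranking walks positions 3-4-2-1, expanding outward from the peak — single-peaked.
Bloc 3 (peak Grove at position 2): ranking walks positions 2-3-4-1, expanding outward from the peak — single-peaked.
Bloc 4 (peak Dumpling House at position 4): ranking walks positions 4-3-2-1, expanding outward from the peak — single-peaked.
Bloc 5 (peak Maru at position 3): ranking walks positions 3-2-4-1, expanding outward from the peak — single-peaked.
Bloc 6 (peak Kiln at position 1): ranking walks positions 1-2-3-4, expanding outward from the peak — single-peaked.
Bloc 7 (peak Maru at position 3): ranking walks positions 3-2-1-4, expanding outward from the peak — single-peaked.
Every ranking is single-peaked on this axis.

yes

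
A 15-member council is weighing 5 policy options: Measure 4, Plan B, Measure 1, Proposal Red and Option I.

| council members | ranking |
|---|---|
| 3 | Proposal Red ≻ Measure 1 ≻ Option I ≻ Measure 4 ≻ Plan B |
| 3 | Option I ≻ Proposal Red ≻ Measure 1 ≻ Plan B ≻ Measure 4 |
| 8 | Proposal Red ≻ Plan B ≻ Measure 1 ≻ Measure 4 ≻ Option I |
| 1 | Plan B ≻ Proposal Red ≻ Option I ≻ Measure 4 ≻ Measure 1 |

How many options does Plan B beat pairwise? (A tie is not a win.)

3

Plan B against each rival (15 council members):
Plan B vs Measure 4: Plan B, 12–3.
Plan B vs Measure 1: Plan B is ranked higher on 8+1 = 9 ballots, Measure 1 on 6. Plan B wins 9–6.
Plan B vs Proposal Red: Proposal Red wins 14–1.
Plan B vs Option I: Plan B wins 9–6.
Plan B beats Measure 4, Measure 1, Option I; loses to Proposal Red — 3 pairwise wins.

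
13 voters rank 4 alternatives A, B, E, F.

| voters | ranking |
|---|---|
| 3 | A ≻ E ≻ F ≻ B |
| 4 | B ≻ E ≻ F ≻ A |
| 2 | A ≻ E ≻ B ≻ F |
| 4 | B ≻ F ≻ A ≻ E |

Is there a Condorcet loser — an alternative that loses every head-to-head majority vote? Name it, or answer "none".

Pairwise majorities:
A vs B: 3+2 = 5 for A, 8 for B — B by 8–5.
A vs E: 3+2+4 = 9 for A, 4 for E — A by 9–4.
A vs F: A is ranked higher on 3+2 = 5 ballots, F on 8. F wins 8–5.
B vs E: B wins 8–5.
B–F: B 10–3.
E vs F: 3+4+2 = 9 for E, 4 for F — E by 9–4.
Each alternative has at least one pairwise win (A beats E; B beats A; E beats F; F beats A) — no Condorcet loser.

none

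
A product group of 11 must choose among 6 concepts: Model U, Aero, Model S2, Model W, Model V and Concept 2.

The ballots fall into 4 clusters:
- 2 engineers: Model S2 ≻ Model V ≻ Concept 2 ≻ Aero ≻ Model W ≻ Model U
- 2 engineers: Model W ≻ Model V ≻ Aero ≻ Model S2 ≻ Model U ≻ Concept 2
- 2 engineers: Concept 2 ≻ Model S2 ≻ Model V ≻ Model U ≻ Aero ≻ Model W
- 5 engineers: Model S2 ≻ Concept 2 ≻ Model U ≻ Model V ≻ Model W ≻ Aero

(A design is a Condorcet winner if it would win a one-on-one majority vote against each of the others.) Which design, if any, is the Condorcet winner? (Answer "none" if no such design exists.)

Pairwise majorities:
Model U vs Aero: Model U is ranked higher on 2+5 = 7 ballots, Aero on 4. Model U wins 7–4.
Model U vs Model S2: 0 for Model U, 11 for Model S2 — Model S2 by 11–0.
Model U–Model W: Model U 7–4.
Model U vs Model V: Model V, 6–5.
Model U vs Concept 2: Model U is ranked higher on 2 ballots, Concept 2 on 9. Concept 2 wins 9–2.
Aero vs Model S2: 2 to 9, Model S2.
Aero vs Model W: 4 to 7, Model W.
Aero vs Model V: 0 for Aero, 11 for Model V — Model V by 11–0.
Aero vs Concept 2: 2 to 9, Concept 2.
Model S2 vs Model W: Model S2 is ranked higher on 2+2+5 = 9 ballots, Model W on 2. Model S2 wins 9–2.
Model S2 vs Model V: 9 to 2, Model S2.
Model S2 vs Concept 2: Model S2 preferred on 2+2+5 = 9 ballots; Model S2 wins 9–2.
Model W vs Model V: Model W is ranked higher on 2 ballots, Model V on 9. Model V wins 9–2.
Model W vs Concept 2: Model W preferred on 2 ballots; Concept 2 wins 9–2.
Model V–Concept 2: Concept 2 7–4.
Model S2 defeats every rival head-to-head and is the Condorcet winner.

Model S2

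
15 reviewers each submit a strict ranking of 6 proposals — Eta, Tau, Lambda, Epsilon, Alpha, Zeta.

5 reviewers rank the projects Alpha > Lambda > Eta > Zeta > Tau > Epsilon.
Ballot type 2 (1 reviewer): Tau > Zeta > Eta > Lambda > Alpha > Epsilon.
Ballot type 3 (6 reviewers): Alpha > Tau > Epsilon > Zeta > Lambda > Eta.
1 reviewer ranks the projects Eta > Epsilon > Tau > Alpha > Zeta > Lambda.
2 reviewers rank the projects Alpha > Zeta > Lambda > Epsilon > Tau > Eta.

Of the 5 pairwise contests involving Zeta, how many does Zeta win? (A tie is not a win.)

3

Zeta against each rival (15 reviewers):
Zeta vs Eta: 9 to 6, Zeta.
Zeta vs Tau: Tau wins 8–7.
Zeta vs Lambda: Zeta preferred on 1+6+1+2 = 10 ballots; Zeta wins 10–5.
Zeta vs Epsilon: Zeta, 8–7.
Zeta–Alpha: Alpha 14–1.
Zeta beats Eta, Lambda, Epsilon; loses to Tau, Alpha — 3 pairwise wins.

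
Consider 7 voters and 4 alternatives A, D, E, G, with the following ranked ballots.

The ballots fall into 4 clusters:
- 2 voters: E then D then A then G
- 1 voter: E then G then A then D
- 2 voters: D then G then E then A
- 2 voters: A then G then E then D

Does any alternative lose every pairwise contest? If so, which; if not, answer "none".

none

Head-to-head results (7 voters):
A vs D: 3 to 4, D.
A vs E: 2 for A, 5 for E — E by 5–2.
A vs G: 4 to 3, A.
D vs E: D is ranked higher on 2 ballots, E on 5. E wins 5–2.
D vs G: D, 4–3.
E vs G: G, 4–3.
No alternative is winless: A beats G; D beats A; E beats A; G beats E. There is no Condorcet loser.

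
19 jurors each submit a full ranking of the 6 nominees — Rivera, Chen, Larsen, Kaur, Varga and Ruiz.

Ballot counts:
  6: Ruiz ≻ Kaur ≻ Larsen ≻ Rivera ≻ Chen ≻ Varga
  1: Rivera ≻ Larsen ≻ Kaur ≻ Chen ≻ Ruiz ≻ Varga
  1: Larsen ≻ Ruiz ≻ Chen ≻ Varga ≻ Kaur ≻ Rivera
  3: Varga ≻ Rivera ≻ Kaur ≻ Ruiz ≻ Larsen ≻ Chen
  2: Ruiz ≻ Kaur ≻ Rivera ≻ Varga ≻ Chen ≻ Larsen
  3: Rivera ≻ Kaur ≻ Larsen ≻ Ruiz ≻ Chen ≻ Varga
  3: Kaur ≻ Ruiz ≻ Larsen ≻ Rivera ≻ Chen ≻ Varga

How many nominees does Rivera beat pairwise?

2

Rivera against each rival (19 jurors):
Rivera vs Chen: 18 to 1, Rivera.
Rivera vs Larsen: 9 to 10, Larsen.
Rivera vs Kaur: Kaur, 12–7.
Rivera vs Varga: Rivera wins 15–4.
Rivera vs Ruiz: Ruiz, 12–7.
Rivera beats Chen, Varga; loses to Larsen, Kaur, Ruiz — 2 pairwise wins.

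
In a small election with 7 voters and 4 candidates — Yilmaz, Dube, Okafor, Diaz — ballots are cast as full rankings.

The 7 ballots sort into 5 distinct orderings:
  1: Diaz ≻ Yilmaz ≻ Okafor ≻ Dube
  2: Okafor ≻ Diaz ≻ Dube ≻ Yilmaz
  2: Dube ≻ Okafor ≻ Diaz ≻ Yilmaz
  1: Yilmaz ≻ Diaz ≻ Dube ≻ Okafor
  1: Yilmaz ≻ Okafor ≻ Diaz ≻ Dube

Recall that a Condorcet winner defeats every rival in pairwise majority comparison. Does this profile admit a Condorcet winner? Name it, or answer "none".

Check each pair by majority over 7 ballots:
Yilmaz–Dube: Dube 4–3.
Yilmaz vs Okafor: Okafor, 4–3.
Yilmaz vs Diaz: Diaz wins 5–2.
Dube vs Okafor: 2+1 = 3 for Dube, 4 for Okafor — Okafor by 4–3.
Dube vs Diaz: 2 for Dube, 5 for Diaz — Diaz by 5–2.
Okafor vs Diaz: Okafor is ranked higher on 2+2+1 = 5 ballots, Diaz on 2. Okafor wins 5–2.
Okafor defeats every rival head-to-head and is the Condorcet winner.

Okafor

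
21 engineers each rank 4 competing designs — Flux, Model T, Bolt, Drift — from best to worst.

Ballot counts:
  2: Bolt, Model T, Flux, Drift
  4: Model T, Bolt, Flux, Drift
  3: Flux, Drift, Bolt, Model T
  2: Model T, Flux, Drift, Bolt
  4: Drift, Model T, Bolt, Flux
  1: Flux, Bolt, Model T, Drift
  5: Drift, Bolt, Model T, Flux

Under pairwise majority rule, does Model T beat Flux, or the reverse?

Model T

Ballots ranking Model T above Flux: 2 + 4 + 2 + 4 + 5 = 17.
Ballots ranking Flux above Model T: 21 − 17 = 4.
Model T wins the head-to-head 17–4.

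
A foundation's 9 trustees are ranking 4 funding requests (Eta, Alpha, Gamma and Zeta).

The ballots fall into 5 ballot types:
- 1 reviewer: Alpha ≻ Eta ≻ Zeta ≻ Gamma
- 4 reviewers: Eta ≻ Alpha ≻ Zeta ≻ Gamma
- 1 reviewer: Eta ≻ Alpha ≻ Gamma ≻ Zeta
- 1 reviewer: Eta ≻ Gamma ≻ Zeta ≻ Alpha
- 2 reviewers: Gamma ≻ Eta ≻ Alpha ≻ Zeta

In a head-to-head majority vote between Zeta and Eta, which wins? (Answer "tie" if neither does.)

No ballot ranks Zeta above Eta: 0.
Ballots ranking Eta above Zeta: 9 − 0 = 9.
Eta wins the head-to-head 9–0.

Eta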